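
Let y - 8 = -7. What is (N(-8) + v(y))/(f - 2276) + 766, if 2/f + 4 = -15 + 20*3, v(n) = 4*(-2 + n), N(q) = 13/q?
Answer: 571830037/746512 ≈ 766.00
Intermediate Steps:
y = 1 (y = 8 - 7 = 1)
v(n) = -8 + 4*n
f = 2/41 (f = 2/(-4 + (-15 + 20*3)) = 2/(-4 + (-15 + 60)) = 2/(-4 + 45) = 2/41 ≈ 0.048781)
(N(-8) + v(y))/(f - 2276) + 766 = (13/(-8) + (-8 + 4*1))/(2/41 - 2276) + 766 = (13*(-⅛) + (-8 + 4))/(-93314/41) + 766 = (-13/8 - 4)*(-41/93314) + 766 = -45/8*(-41/93314) + 766 = 1845/746512 + 766 = 571830037/746512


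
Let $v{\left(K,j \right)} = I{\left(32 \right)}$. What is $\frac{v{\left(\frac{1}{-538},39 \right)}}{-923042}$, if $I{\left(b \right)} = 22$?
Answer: $- \frac{11}{461521} \approx -2.3834 \cdot 10^{-5}$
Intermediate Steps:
$v{\left(K,j \right)} = 22$
$\frac{v{\left(\frac{1}{-538},39 \right)}}{-923042} = \frac{22}{-923042} = 22 \left(- \frac{1}{923042}\right) = - \frac{11}{461521}$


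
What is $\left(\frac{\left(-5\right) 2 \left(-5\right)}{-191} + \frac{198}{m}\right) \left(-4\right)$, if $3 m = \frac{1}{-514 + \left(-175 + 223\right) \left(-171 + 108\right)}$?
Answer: $\frac{1605601208}{191} \approx 8.4063 \cdot 10^{6}$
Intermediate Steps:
$m = - \frac{1}{10614}$ ($m = \frac{1}{3 \left(-514 + \left(-175 + 223\right) \left(-171 + 108\right)\right)} = \frac{1}{3 \left(-514 + 48 \left(-63\right)\right)} = \frac{1}{3 \left(-514 - 3024\right)} = \frac{1}{3 \left(-3538\right)} = \frac{1}{3} \left(- \frac{1}{3538}\right) = - \frac{1}{10614} \approx -9.4215 \cdot 10^{-5}$)
$\left(\frac{\left(-5\right) 2 \left(-5\right)}{-191} + \frac{198}{m}\right) \left(-4\right) = \left(\frac{\left(-5\right) 2 \left(-5\right)}{-191} + \frac{198}{- \frac{1}{10614}}\right) \left(-4\right) = \left(\left(-10\right) \left(-5\right) \left(- \frac{1}{191}\right) + 198 \left(-10614\right)\right) \left(-4\right) = \left(50 \left(- \frac{1}{191}\right) - 2101572\right) \left(-4\right) = \left(- \frac{50}{191} - 2101572\right) \left(-4\right) = \left(- \frac{401400302}{191}\right) \left(-4\right) = \frac{1605601208}{191}$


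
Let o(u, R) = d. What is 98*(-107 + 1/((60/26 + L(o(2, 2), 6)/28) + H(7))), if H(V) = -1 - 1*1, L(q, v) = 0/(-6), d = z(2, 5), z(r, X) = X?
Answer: -20335/2 ≈ -10168.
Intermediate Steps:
d = 5
o(u, R) = 5
L(q, v) = 0 (L(q, v) = 0*(-⅙) = 0)
H(V) = -2 (H(V) = -1 - 1 = -2)
98*(-107 + 1/((60/26 + L(o(2, 2), 6)/28) + H(7))) = 98*(-107 + 1/((60/26 + 0/28) - 2)) = 98*(-107 + 1/((60*(1/26) + 0*(1/28)) - 2)) = 98*(-107 + 1/((30/13 + 0) - 2)) = 98*(-107 + 1/(30/13 - 2)) = 98*(-107 + 1/(4/13)) = 98*(-107 + 13/4) = 98*(-415/4) = -20335/2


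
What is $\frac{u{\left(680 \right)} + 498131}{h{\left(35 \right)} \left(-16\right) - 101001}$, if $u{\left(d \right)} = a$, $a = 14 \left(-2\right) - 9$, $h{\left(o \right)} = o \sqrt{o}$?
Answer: $- \frac{50307992094}{10190226001} + \frac{278932640 \sqrt{35}}{10190226001} \approx -4.7749$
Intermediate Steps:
$h{\left(o \right)} = o^{\frac{3}{2}}$
$a = -37$ ($a = -28 - 9 = -37$)
$u{\left(d \right)} = -37$
$\frac{u{\left(680 \right)} + 498131}{h{\left(35 \right)} \left(-16\right) - 101001} = \frac{-37 + 498131}{35^{\frac{3}{2}} \left(-16\right) - 101001} = \frac{498094}{35 \sqrt{35} \left(-16\right) - 101001} = \frac{498094}{- 560 \sqrt{35} - 101001} = \frac{498094}{-101001 - 560 \sqrt{35}}$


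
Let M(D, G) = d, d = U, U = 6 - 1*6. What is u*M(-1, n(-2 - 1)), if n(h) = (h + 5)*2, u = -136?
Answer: 0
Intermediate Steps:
U = 0 (U = 6 - 6 = 0)
n(h) = 10 + 2*h (n(h) = (5 + h)*2 = 10 + 2*h)
d = 0
M(D, G) = 0
u*M(-1, n(-2 - 1)) = -136*0 = 0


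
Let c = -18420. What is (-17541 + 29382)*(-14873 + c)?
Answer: -394222413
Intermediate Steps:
(-17541 + 29382)*(-14873 + c) = (-17541 + 29382)*(-14873 - 18420) = 11841*(-33293) = -394222413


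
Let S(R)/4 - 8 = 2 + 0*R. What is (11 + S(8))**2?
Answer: 2601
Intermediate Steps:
S(R) = 40 (S(R) = 32 + 4*(2 + 0*R) = 32 + 4*(2 + 0) = 32 + 4*2 = 32 + 8 = 40)
(11 + S(8))**2 = (11 + 40)**2 = 51**2 = 2601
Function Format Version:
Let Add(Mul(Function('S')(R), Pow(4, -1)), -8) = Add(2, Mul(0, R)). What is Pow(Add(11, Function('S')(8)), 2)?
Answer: 2601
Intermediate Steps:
Function('S')(R) = 40 (Function('S')(R) = Add(32, Mul(4, Add(2, Mul(0, R)))) = Add(32, Mul(4, Add(2, 0))) = Add(32, Mul(4, 2)) = Add(32, 8) = 40)
Pow(Add(11, Function('S')(8)), 2) = Pow(Add(11, 40), 2) = Pow(51, 2) = 2601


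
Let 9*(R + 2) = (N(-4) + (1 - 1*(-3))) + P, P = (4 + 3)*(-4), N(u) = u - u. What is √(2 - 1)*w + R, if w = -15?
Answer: -59/3 ≈ -19.667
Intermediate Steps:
N(u) = 0
P = -28 (P = 7*(-4) = -28)
R = -14/3 (R = -2 + ((0 + (1 - 1*(-3))) - 28)/9 = -2 + ((0 + (1 + 3)) - 28)/9 = -2 + ((0 + 4) - 28)/9 = -2 + (4 - 28)/9 = -2 + (⅑)*(-24) = -2 - 8/3 = -14/3 ≈ -4.6667)
√(2 - 1)*w + R = √(2 - 1)*(-15) - 14/3 = √1*(-15) - 14/3 = 1*(-15) - 14/3 = -15 - 14/3 = -59/3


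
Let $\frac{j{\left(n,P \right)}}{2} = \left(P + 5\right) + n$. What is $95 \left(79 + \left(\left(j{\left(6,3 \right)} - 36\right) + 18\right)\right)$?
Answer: $8455$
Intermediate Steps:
$j{\left(n,P \right)} = 10 + 2 P + 2 n$ ($j{\left(n,P \right)} = 2 \left(\left(P + 5\right) + n\right) = 2 \left(\left(5 + P\right) + n\right) = 2 \left(5 + P + n\right) = 10 + 2 P + 2 n$)
$95 \left(79 + \left(\left(j{\left(6,3 \right)} - 36\right) + 18\right)\right) = 95 \left(79 + \left(\left(\left(10 + 2 \cdot 3 + 2 \cdot 6\right) - 36\right) + 18\right)\right) = 95 \left(79 + \left(\left(\left(10 + 6 + 12\right) - 36\right) + 18\right)\right) = 95 \left(79 + \left(\left(28 - 36\right) + 18\right)\right) = 95 \left(79 + \left(-8 + 18\right)\right) = 95 \left(79 + 10\right) = 95 \cdot 89 = 8455$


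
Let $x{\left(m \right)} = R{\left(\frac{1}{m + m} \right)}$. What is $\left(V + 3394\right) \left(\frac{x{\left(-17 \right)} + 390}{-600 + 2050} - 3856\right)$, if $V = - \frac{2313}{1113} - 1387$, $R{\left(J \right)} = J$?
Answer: $- \frac{10099432519419}{1306450} \approx -7.7304 \cdot 10^{6}$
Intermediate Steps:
$V = - \frac{515348}{371}$ ($V = \left(-2313\right) \frac{1}{1113} - 1387 = - \frac{771}{371} - 1387 = - \frac{515348}{371} \approx -1389.1$)
$x{\left(m \right)} = \frac{1}{2 m}$ ($x{\left(m \right)} = \frac{1}{m + m} = \frac{1}{2 m}$)
$\left(V + 3394\right) \left(\frac{x{\left(-17 \right)} + 390}{-600 + 2050} - 3856\right) = \left(- \frac{515348}{371} + 3394\right) \left(\frac{\frac{1}{2 \left(-17\right)} + 390}{-600 + 2050} - 3856\right) = \frac{743826 \left(\frac{\frac{1}{2} \left(- \frac{1}{17}\right) + 390}{1450} - 3856\right)}{371} = \frac{743826 \left(\left(- \frac{1}{34} + 390\right) \frac{1}{1450} - 3856\right)}{371} = \frac{743826 \left(\frac{13259}{34} \cdot \frac{1}{1450} - 3856\right)}{371} = \frac{743826 \left(\frac{13259}{49300} - 3856\right)}{371} = \frac{743826}{371} \left(- \frac{190087541}{49300}\right) = - \frac{10099432519419}{1306450}$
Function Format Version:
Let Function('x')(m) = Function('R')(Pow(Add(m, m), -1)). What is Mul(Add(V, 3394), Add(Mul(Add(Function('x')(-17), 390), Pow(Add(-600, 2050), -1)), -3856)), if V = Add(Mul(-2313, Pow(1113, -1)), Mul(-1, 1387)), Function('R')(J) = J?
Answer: Rational(-10099432519419, 1306450) ≈ -7.7304e+6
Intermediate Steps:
V = Rational(-515348, 371) (V = Add(Mul(-2313, Rational(1, 1113)), -1387) = Add(Rational(-771, 371), -1387) = Rational(-515348, 371) ≈ -1389.1)
Function('x')(m) = Mul(Rational(1, 2), Pow(m, -1)) (Function('x')(m) = Pow(Add(m, m), -1) = Pow(Mul(2, m), -1) = Mul(Rational(1, 2), Pow(m, -1)))
Mul(Add(V, 3394), Add(Mul(Add(Function('x')(-17), 390), Pow(Add(-600, 2050), -1)), -3856)) = Mul(Add(Rational(-515348, 371), 3394), Add(Mul(Add(Mul(Rational(1, 2), Pow(-17, -1)), 390), Pow(Add(-600, 2050), -1)), -3856)) = Mul(Rational(743826, 371), Add(Mul(Add(Mul(Rational(1, 2), Rational(-1, 17)), 390), Pow(1450, -1)), -3856)) = Mul(Rational(743826, 371), Add(Mul(Add(Rational(-1, 34), 390), Rational(1, 1450)), -3856)) = Mul(Rational(743826, 371), Add(Mul(Rational(13259, 34), Rational(1, 1450)), -3856)) = Mul(Rational(743826, 371), Add(Rational(13259, 49300), -3856)) = Mul(Rational(743826, 371), Rational(-190087541, 49300)) = Rational(-10099432519419, 1306450)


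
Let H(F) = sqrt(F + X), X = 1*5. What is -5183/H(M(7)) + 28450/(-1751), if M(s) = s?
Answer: -28450/1751 - 5183*sqrt(3)/6 ≈ -1512.5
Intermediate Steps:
X = 5
H(F) = sqrt(5 + F) (H(F) = sqrt(F + 5) = sqrt(5 + F))
-5183/H(M(7)) + 28450/(-1751) = -5183/sqrt(5 + 7) + 28450/(-1751) = -5183*sqrt(3)/6 + 28450*(-1/1751) = -5183*sqrt(3)/6 - 28450/1751 = -28450/1751 - 5183*sqrt(3)/6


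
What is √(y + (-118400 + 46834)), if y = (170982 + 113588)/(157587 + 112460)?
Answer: 2*I*√1304725263973626/270047 ≈ 267.52*I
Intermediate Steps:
y = 284570/270047 ≈ 1.0538
√(y + (-118400 + 46834)) = √(284570/270047 + (-118400 + 46834)) = √(284570/270047 - 71566) = √(-19325899032/270047) = 2*I*√1304725263973626/270047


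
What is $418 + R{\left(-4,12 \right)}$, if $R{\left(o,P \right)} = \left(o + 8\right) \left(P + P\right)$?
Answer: $514$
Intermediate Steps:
$R{\left(o,P \right)} = 2 P \left(8 + o\right)$ ($R{\left(o,P \right)} = \left(8 + o\right) 2 P = 2 P \left(8 + o\right)$)
$418 + R{\left(-4,12 \right)} = 418 + 2 \cdot 12 \left(8 - 4\right) = 418 + 2 \cdot 12 \cdot 4 = 418 + 96 = 514$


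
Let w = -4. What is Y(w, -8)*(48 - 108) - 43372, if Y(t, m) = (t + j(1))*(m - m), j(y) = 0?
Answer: -43372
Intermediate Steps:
Y(t, m) = 0 (Y(t, m) = (t + 0)*(m - m) = t*0 = 0)
Y(w, -8)*(48 - 108) - 43372 = 0*(48 - 108) - 43372 = 0*(-60) - 43372 = 0 - 43372 = -43372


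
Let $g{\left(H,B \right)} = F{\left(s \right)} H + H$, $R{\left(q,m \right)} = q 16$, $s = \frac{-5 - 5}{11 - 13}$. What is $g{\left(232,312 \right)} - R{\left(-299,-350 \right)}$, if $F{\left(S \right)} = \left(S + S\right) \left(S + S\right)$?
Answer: $28216$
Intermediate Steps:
$s = 5$ ($s = - \frac{10}{-2} = \left(-10\right) \left(- \frac{1}{2}\right) = 5$)
$R{\left(q,m \right)} = 16 q$
$F{\left(S \right)} = 4 S^{2}$ ($F{\left(S \right)} = 2 S 2 S = 4 S^{2}$)
$g{\left(H,B \right)} = 101 H$ ($g{\left(H,B \right)} = 4 \cdot 5^{2} H + H = 4 \cdot 25 H + H = 100 H + H = 101 H$)
$g{\left(232,312 \right)} - R{\left(-299,-350 \right)} = 101 \cdot 232 - 16 \left(-299\right) = 23432 - -4784 = 23432 + 4784 = 28216$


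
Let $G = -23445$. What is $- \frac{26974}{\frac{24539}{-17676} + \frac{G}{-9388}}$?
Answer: $- \frac{559515909564}{23005211} \approx -24321.0$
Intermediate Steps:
$- \frac{26974}{\frac{24539}{-17676} + \frac{G}{-9388}} = - \frac{26974}{\frac{24539}{-17676} - \frac{23445}{-9388}} = - \frac{26974}{24539 \left(- \frac{1}{17676}\right) - - \frac{23445}{9388}} = - \frac{26974}{- \frac{24539}{17676} + \frac{23445}{9388}} = - \frac{26974}{\frac{23005211}{20742786}} = - \frac{26974 \cdot 20742786}{23005211} = \left(-1\right) \frac{559515909564}{23005211} = - \frac{559515909564}{23005211}$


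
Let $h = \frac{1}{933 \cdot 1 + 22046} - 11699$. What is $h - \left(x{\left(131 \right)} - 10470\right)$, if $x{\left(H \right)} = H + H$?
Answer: $- \frac{34261688}{22979} \approx -1491.0$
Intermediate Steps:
$x{\left(H \right)} = 2 H$
$h = - \frac{268831320}{22979}$ ($h = \frac{1}{933 + 22046} - 11699 = \frac{1}{22979} - 11699 = - \frac{268831320}{22979} \approx -11699.0$)
$h - \left(x{\left(131 \right)} - 10470\right) = - \frac{268831320}{22979} - \left(2 \cdot 131 - 10470\right) = - \frac{268831320}{22979} - \left(262 - 10470\right) = - \frac{268831320}{22979} - -10208 = - \frac{268831320}{22979} + 10208 = - \frac{34261688}{22979}$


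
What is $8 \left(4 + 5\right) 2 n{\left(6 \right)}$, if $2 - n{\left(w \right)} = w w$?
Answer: $-4896$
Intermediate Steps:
$n{\left(w \right)} = 2 - w^{2}$ ($n{\left(w \right)} = 2 - w w = 2 - w^{2}$)
$8 \left(4 + 5\right) 2 n{\left(6 \right)} = 8 \left(4 + 5\right) 2 \left(2 - 6^{2}\right) = 8 \cdot 9 \cdot 2 \left(2 - 36\right) = 8 \cdot 18 \left(2 - 36\right) = 144 \left(-34\right) = -4896$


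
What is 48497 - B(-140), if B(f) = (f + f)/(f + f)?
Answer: 48496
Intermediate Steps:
B(f) = 1 (B(f) = (2*f)/((2*f)) = (2*f)*(1/(2*f)) = 1)
48497 - B(-140) = 48497 - 1*1 = 48497 - 1 = 48496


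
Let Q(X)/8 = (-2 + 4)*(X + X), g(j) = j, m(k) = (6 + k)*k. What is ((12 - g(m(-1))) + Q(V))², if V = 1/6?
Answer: 4489/9 ≈ 498.78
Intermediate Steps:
m(k) = k*(6 + k)
V = ⅙ (V = 1*(⅙) = ⅙ ≈ 0.16667)
Q(X) = 32*X (Q(X) = 8*((-2 + 4)*(X + X)) = 8*(2*(2*X)) = 8*(4*X) = 32*X)
((12 - g(m(-1))) + Q(V))² = ((12 - (-1)*(6 - 1)) + 32*(⅙))² = ((12 - (-1)*5) + 16/3)² = ((12 - 1*(-5)) + 16/3)² = ((12 + 5) + 16/3)² = (17 + 16/3)² = (67/3)² = 4489/9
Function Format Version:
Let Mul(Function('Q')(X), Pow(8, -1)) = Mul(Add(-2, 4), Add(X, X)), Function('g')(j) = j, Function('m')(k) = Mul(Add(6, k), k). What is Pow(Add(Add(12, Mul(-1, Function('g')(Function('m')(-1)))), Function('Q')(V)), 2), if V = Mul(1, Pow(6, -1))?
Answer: Rational(4489, 9) ≈ 498.78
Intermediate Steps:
Function('m')(k) = Mul(k, Add(6, k))
V = Rational(1, 6) (V = Mul(1, Rational(1, 6)) = Rational(1, 6) ≈ 0.16667)
Function('Q')(X) = Mul(32, X) (Function('Q')(X) = Mul(8, Mul(Add(-2, 4), Add(X, X))) = Mul(8, Mul(2, Mul(2, X))) = Mul(8, Mul(4, X)) = Mul(32, X))
Pow(Add(Add(12, Mul(-1, Function('g')(Function('m')(-1)))), Function('Q')(V)), 2) = Pow(Add(Add(12, Mul(-1, Mul(-1, Add(6, -1)))), Mul(32, Rational(1, 6))), 2) = Pow(Add(Add(12, Mul(-1, Mul(-1, 5))), Rational(16, 3)), 2) = Pow(Add(Add(12, Mul(-1, -5)), Rational(16, 3)), 2) = Pow(Add(Add(12, 5), Rational(16, 3)), 2) = Pow(Add(17, Rational(16, 3)), 2) = Pow(Rational(67, 3), 2) = Rational(4489, 9)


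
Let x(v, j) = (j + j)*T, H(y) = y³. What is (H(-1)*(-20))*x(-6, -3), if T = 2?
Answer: -240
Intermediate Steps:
x(v, j) = 4*j (x(v, j) = (j + j)*2 = (2*j)*2 = 4*j)
(H(-1)*(-20))*x(-6, -3) = ((-1)³*(-20))*(4*(-3)) = -1*(-20)*(-12) = 20*(-12) = -240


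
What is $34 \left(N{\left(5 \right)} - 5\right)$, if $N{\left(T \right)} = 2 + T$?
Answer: $68$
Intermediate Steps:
$34 \left(N{\left(5 \right)} - 5\right) = 34 \left(\left(2 + 5\right) - 5\right) = 34 \left(7 - 5\right) = 34 \cdot 2 = 68$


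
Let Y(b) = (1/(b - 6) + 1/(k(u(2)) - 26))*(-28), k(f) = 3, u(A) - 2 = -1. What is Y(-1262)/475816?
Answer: 9037/3469174456 ≈ 2.6049e-6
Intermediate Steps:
u(A) = 1 (u(A) = 2 - 1 = 1)
Y(b) = 28/23 - 28/(-6 + b) (Y(b) = (1/(b - 6) + 1/(3 - 26))*(-28) = (1/(-6 + b) + 1/(-23))*(-28) = (1/(-6 + b) - 1/23)*(-28) = (-1/23 + 1/(-6 + b))*(-28) = 28/23 - 28/(-6 + b))
Y(-1262)/475816 = (28*(29 - 1*(-1262))/(23*(6 - 1*(-1262))))/475816 = (28*(29 + 1262)/(23*(6 + 1262)))*(1/475816) = ((28/23)*1291/1268)*(1/475816) = ((28/23)*(1/1268)*1291)*(1/475816) = (9037/7291)*(1/475816) = 9037/3469174456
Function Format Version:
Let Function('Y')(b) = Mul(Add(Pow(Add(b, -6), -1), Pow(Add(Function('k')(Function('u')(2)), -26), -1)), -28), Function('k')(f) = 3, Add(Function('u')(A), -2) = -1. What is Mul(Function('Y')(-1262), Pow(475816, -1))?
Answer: Rational(9037, 3469174456) ≈ 2.6049e-6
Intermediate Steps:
Function('u')(A) = 1 (Function('u')(A) = Add(2, -1) = 1)
Function('Y')(b) = Add(Rational(28, 23), Mul(-28, Pow(Add(-6, b), -1))) (Function('Y')(b) = Mul(Add(Pow(Add(b, -6), -1), Pow(Add(3, -26), -1)), -28) = Mul(Add(Pow(Add(-6, b), -1), Pow(-23, -1)), -28) = Mul(Add(Pow(Add(-6, b), -1), Rational(-1, 23)), -28) = Mul(Add(Rational(-1, 23), Pow(Add(-6, b), -1)), -28) = Add(Rational(28, 23), Mul(-28, Pow(Add(-6, b), -1))))
Mul(Function('Y')(-1262), Pow(475816, -1)) = Mul(Mul(Rational(28, 23), Pow(Add(6, Mul(-1, -1262)), -1), Add(29, Mul(-1, -1262))), Pow(475816, -1)) = Mul(Mul(Rational(28, 23), Pow(Add(6, 1262), -1), Add(29, 1262)), Rational(1, 475816)) = Mul(Mul(Rational(28, 23), Pow(1268, -1), 1291), Rational(1, 475816)) = Mul(Mul(Rational(28, 23), Rational(1, 1268), 1291), Rational(1, 475816)) = Mul(Rational(9037, 7291), Rational(1, 475816)) = Rational(9037, 3469174456)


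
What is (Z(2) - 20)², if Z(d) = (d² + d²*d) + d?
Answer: 36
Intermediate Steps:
Z(d) = d + d² + d³ (Z(d) = (d² + d³) + d = d + d² + d³)
(Z(2) - 20)² = (2*(1 + 2 + 2²) - 20)² = (2*(1 + 2 + 4) - 20)² = (2*7 - 20)² = (14 - 20)² = (-6)² = 36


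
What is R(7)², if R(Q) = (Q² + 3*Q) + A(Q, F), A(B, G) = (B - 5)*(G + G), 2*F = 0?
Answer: 4900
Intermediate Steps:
F = 0 (F = (½)*0 = 0)
A(B, G) = 2*G*(-5 + B) (A(B, G) = (-5 + B)*(2*G) = 2*G*(-5 + B))
R(Q) = Q² + 3*Q (R(Q) = (Q² + 3*Q) + 2*0*(-5 + Q) = (Q² + 3*Q) + 0 = Q² + 3*Q)
R(7)² = (7*(3 + 7))² = (7*10)² = 70² = 4900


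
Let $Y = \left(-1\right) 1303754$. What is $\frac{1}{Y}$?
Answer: $- \frac{1}{1303754} \approx -7.6702 \cdot 10^{-7}$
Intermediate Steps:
$Y = -1303754$
$\frac{1}{Y} = \frac{1}{-1303754} = - \frac{1}{1303754}$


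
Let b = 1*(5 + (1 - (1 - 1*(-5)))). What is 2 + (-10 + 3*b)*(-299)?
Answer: 2992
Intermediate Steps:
b = 0 (b = 1*(5 + (1 - (1 + 5))) = 1*(5 + (1 - 1*6)) = 1*(5 + (1 - 6)) = 1*(5 - 5) = 1*0 = 0)
2 + (-10 + 3*b)*(-299) = 2 + (-10 + 3*0)*(-299) = 2 + (-10 + 0)*(-299) = 2 - 10*(-299) = 2 + 2990 = 2992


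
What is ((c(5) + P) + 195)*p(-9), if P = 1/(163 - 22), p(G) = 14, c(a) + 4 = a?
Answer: 386918/141 ≈ 2744.1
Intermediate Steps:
c(a) = -4 + a
P = 1/141 ≈ 0.0070922
((c(5) + P) + 195)*p(-9) = (((-4 + 5) + 1/141) + 195)*14 = ((1 + 1/141) + 195)*14 = (142/141 + 195)*14 = (27637/141)*14 = 386918/141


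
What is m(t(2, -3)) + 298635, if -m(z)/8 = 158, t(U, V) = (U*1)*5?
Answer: 297371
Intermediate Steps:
t(U, V) = 5*U (t(U, V) = U*5 = 5*U)
m(z) = -1264 (m(z) = -8*158 = -1264)
m(t(2, -3)) + 298635 = -1264 + 298635 = 297371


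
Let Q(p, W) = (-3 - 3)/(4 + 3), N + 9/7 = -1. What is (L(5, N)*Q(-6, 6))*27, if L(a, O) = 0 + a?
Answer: -810/7 ≈ -115.71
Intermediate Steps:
N = -16/7 (N = -9/7 - 1 = -16/7 ≈ -2.2857)
L(a, O) = a
Q(p, W) = -6/7
(L(5, N)*Q(-6, 6))*27 = (5*(-6/7))*27 = -30/7*27 = -810/7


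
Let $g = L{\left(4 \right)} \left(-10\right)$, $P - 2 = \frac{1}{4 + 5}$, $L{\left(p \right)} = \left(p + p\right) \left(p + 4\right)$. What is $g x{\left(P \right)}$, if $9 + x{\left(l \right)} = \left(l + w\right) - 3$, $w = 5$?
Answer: $\frac{28160}{9} \approx 3128.9$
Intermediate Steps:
$L{\left(p \right)} = 2 p \left(4 + p\right)$
$P = \frac{19}{9}$ ($P = 2 + \frac{1}{4 + 5} = 2 + \frac{1}{9} = \frac{19}{9} \approx 2.1111$)
$x{\left(l \right)} = -7 + l$ ($x{\left(l \right)} = -9 + \left(\left(l + 5\right) - 3\right) = -9 + \left(\left(5 + l\right) - 3\right) = -9 + \left(2 + l\right) = -7 + l$)
$g = -640$ ($g = 2 \cdot 4 \left(4 + 4\right) \left(-10\right) = 2 \cdot 4 \cdot 8 \left(-10\right) = 64 \left(-10\right) = -640$)
$g x{\left(P \right)} = - 640 \left(-7 + \frac{19}{9}\right) = \left(-640\right) \left(- \frac{44}{9}\right) = \frac{28160}{9}$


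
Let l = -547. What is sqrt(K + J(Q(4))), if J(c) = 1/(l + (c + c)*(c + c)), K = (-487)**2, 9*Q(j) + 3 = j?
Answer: sqrt(465504828876178)/44303 ≈ 487.00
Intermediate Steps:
Q(j) = -1/3 + j/9
K = 237169
J(c) = 1/(-547 + 4*c**2) (J(c) = 1/(-547 + (c + c)*(c + c)) = 1/(-547 + (2*c)*(2*c)) = 1/(-547 + 4*c**2))
sqrt(K + J(Q(4))) = sqrt(237169 + 1/(-547 + 4*(-1/3 + (1/9)*4)**2)) = sqrt(237169 + 1/(-547 + 4*(-1/3 + 4/9)**2)) = sqrt(237169 + 1/(-547 + 4*(1/9)**2)) = sqrt(237169 + 1/(-547 + 4*(1/81))) = sqrt(237169 + 1/(-547 + 4/81)) = sqrt(237169 + 1/(-44303/81)) = sqrt(237169 - 81/44303) = sqrt(10507298126/44303) = sqrt(465504828876178)/44303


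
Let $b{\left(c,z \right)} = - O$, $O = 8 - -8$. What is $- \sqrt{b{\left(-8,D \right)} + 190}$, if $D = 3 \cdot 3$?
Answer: $- \sqrt{174} \approx -13.191$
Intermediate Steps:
$O = 16$ ($O = 8 + 8 = 16$)
$D = 9$
$b{\left(c,z \right)} = -16$ ($b{\left(c,z \right)} = \left(-1\right) 16 = -16$)
$- \sqrt{b{\left(-8,D \right)} + 190} = - \sqrt{-16 + 190} = - \sqrt{174}$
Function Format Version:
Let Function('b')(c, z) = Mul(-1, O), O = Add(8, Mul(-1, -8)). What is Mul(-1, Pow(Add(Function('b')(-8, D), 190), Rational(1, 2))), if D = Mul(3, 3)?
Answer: Mul(-1, Pow(174, Rational(1, 2))) ≈ -13.191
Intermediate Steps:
O = 16 (O = Add(8, 8) = 16)
D = 9
Function('b')(c, z) = -16 (Function('b')(c, z) = Mul(-1, 16) = -16)
Mul(-1, Pow(Add(Function('b')(-8, D), 190), Rational(1, 2))) = Mul(-1, Pow(Add(-16, 190), Rational(1, 2))) = Mul(-1, Pow(174, Rational(1, 2)))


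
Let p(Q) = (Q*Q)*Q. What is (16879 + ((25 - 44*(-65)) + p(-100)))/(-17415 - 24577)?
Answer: 245059/10498 ≈ 23.343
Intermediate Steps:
p(Q) = Q**3 (p(Q) = Q**2*Q = Q**3)
(16879 + ((25 - 44*(-65)) + p(-100)))/(-17415 - 24577) = (16879 + ((25 - 44*(-65)) + (-100)**3))/(-17415 - 24577) = (16879 + ((25 + 2860) - 1000000))/(-41992) = (16879 + (2885 - 1000000))*(-1/41992) = (16879 - 997115)*(-1/41992) = -980236*(-1/41992) = 245059/10498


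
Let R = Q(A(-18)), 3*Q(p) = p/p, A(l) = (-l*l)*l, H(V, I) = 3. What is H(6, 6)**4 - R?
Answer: 242/3 ≈ 80.667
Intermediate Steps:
A(l) = -l**3 (A(l) = (-l**2)*l = -l**3)
Q(p) = 1/3 (Q(p) = (p/p)/3 = (1/3)*1 = 1/3)
R = 1/3 ≈ 0.33333
H(6, 6)**4 - R = 3**4 - 1*1/3 = 81 - 1/3 = 242/3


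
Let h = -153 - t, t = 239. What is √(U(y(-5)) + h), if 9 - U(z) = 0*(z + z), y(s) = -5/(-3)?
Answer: I*√383 ≈ 19.57*I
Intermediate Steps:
y(s) = 5/3 (y(s) = -5*(-⅓) = 5/3)
h = -392 (h = -153 - 1*239 = -153 - 239 = -392)
U(z) = 9 (U(z) = 9 - 0*(z + z) = 9 - 0*2*z = 9 - 1*0 = 9 + 0 = 9)
√(U(y(-5)) + h) = √(9 - 392) = √(-383) = I*√383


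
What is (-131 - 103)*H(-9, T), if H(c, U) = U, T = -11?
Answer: 2574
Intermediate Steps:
(-131 - 103)*H(-9, T) = (-131 - 103)*(-11) = -234*(-11) = 2574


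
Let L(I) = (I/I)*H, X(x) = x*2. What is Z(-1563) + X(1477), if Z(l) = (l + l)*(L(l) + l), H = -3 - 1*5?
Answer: 4913900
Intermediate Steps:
X(x) = 2*x
H = -8 (H = -3 - 5 = -8)
L(I) = -8 (L(I) = (I/I)*(-8) = 1*(-8) = -8)
Z(l) = 2*l*(-8 + l) (Z(l) = (l + l)*(-8 + l) = (2*l)*(-8 + l) = 2*l*(-8 + l))
Z(-1563) + X(1477) = 2*(-1563)*(-8 - 1563) + 2*1477 = 2*(-1563)*(-1571) + 2954 = 4910946 + 2954 = 4913900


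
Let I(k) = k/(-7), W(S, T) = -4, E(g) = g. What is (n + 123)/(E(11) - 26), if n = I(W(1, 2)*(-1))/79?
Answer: -13603/1659 ≈ -8.1995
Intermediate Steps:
I(k) = -k/7 (I(k) = k*(-1/7) = -k/7)
n = -4/553 (n = -(-4)*(-1)/7/79 = -1/7*4*(1/79) = -4/7*1/79 = -4/553 ≈ -0.0072333)
(n + 123)/(E(11) - 26) = (-4/553 + 123)/(11 - 26) = (68015/553)/(-15) = (68015/553)*(-1/15) = -13603/1659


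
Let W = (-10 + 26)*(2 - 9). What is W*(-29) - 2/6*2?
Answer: 9742/3 ≈ 3247.3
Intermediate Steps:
W = -112 (W = 16*(-7) = -112)
W*(-29) - 2/6*2 = -112*(-29) - 2/6*2 = 3248 - 2*1/6*2 = 3248 - 1/3*2 = 3248 - 2/3 = 9742/3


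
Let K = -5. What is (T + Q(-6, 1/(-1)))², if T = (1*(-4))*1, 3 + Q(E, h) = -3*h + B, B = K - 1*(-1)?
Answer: 64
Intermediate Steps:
B = -4 (B = -5 - 1*(-1) = -5 + 1 = -4)
Q(E, h) = -7 - 3*h (Q(E, h) = -3 + (-3*h - 4) = -3 + (-4 - 3*h) = -7 - 3*h)
T = -4 (T = -4*1 = -4)
(T + Q(-6, 1/(-1)))² = (-4 + (-7 - 3/(-1)))² = (-4 + (-7 - 3*(-1)))² = (-4 + (-7 + 3))² = (-4 - 4)² = (-8)² = 64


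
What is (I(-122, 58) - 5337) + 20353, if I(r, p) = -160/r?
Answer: 916056/61 ≈ 15017.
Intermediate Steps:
(I(-122, 58) - 5337) + 20353 = (-160/(-122) - 5337) + 20353 = (-160*(-1/122) - 5337) + 20353 = (80/61 - 5337) + 20353 = -325477/61 + 20353 = 916056/61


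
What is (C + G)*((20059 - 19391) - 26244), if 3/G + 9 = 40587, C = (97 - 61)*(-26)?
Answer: 161900363980/6763 ≈ 2.3939e+7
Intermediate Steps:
C = -936 (C = 36*(-26) = -936)
G = 1/13526 (G = 3/(-9 + 40587) = 3/40578 = 3*(1/40578) = 1/13526 ≈ 7.3932e-5)
(C + G)*((20059 - 19391) - 26244) = (-936 + 1/13526)*((20059 - 19391) - 26244) = -12660335*(668 - 26244)/13526 = -12660335/13526*(-25576) = 161900363980/6763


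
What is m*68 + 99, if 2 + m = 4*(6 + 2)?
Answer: 2139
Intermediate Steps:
m = 30 (m = -2 + 4*(6 + 2) = -2 + 4*8 = -2 + 32 = 30)
m*68 + 99 = 30*68 + 99 = 2040 + 99 = 2139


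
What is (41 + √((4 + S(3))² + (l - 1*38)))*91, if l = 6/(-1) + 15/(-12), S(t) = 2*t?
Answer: 3731 + 91*√219/2 ≈ 4404.3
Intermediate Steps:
l = -29/4 (l = 6*(-1) + 15*(-1/12) = -6 - 5/4 = -29/4 ≈ -7.2500)
(41 + √((4 + S(3))² + (l - 1*38)))*91 = (41 + √((4 + 2*3)² + (-29/4 - 1*38)))*91 = (41 + √((4 + 6)² + (-29/4 - 38)))*91 = (41 + √(10² - 181/4))*91 = (41 + √(100 - 181/4))*91 = (41 + √(219/4))*91 = (41 + √219/2)*91 = 3731 + 91*√219/2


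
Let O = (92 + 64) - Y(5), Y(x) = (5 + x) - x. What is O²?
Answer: 22801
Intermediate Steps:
Y(x) = 5
O = 151 (O = (92 + 64) - 1*5 = 156 - 5 = 151)
O² = 151² = 22801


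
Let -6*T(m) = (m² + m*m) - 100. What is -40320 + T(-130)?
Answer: -137810/3 ≈ -45937.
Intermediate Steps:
T(m) = 50/3 - m²/3 (T(m) = -((m² + m*m) - 100)/6 = -((m² + m²) - 100)/6 = -(2*m² - 100)/6 = -(-100 + 2*m²)/6 = 50/3 - m²/3)
-40320 + T(-130) = -40320 + (50/3 - ⅓*(-130)²) = -40320 + (50/3 - ⅓*16900) = -40320 + (50/3 - 16900/3) = -40320 - 16850/3 = -137810/3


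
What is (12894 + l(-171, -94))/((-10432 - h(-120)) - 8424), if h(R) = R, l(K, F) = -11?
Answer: -12883/18736 ≈ -0.68761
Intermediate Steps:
(12894 + l(-171, -94))/((-10432 - h(-120)) - 8424) = (12894 - 11)/((-10432 - 1*(-120)) - 8424) = 12883/((-10432 + 120) - 8424) = 12883/(-10312 - 8424) = 12883/(-18736) = 12883*(-1/18736) = -12883/18736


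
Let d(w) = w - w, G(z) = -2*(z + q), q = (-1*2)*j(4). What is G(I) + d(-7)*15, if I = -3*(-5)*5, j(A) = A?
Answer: -134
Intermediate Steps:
I = 75 (I = 15*5 = 75)
q = -8 (q = -1*2*4 = -2*4 = -8)
G(z) = 16 - 2*z (G(z) = -2*(z - 8) = -2*(-8 + z) = 16 - 2*z)
d(w) = 0
G(I) + d(-7)*15 = (16 - 2*75) + 0*15 = (16 - 150) + 0 = -134 + 0 = -134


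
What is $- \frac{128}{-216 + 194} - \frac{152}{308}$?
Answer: $\frac{410}{77} \approx 5.3247$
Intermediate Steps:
$- \frac{128}{-216 + 194} - \frac{152}{308} = - \frac{128}{-22} - \frac{38}{77} = \left(-128\right) \left(- \frac{1}{22}\right) - \frac{38}{77} = \frac{64}{11} - \frac{38}{77} = \frac{410}{77}$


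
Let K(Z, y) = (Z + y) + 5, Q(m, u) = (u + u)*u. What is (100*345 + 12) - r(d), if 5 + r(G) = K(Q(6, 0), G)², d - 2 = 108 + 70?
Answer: 292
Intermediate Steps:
Q(m, u) = 2*u² (Q(m, u) = (2*u)*u = 2*u²)
d = 180 (d = 2 + (108 + 70) = 2 + 178 = 180)
K(Z, y) = 5 + Z + y
r(G) = -5 + (5 + G)² (r(G) = -5 + (5 + 2*0² + G)² = -5 + (5 + 2*0 + G)² = -5 + (5 + 0 + G)² = -5 + (5 + G)²)
(100*345 + 12) - r(d) = (100*345 + 12) - (-5 + (5 + 180)²) = (34500 + 12) - (-5 + 185²) = 34512 - (-5 + 34225) = 34512 - 1*34220 = 34512 - 34220 = 292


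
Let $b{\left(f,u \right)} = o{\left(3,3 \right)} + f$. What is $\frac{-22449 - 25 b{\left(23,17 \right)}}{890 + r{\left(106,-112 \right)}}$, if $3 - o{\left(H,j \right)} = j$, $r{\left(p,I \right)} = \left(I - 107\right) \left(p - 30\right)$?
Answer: $\frac{11512}{7877} \approx 1.4615$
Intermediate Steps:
$r{\left(p,I \right)} = \left(-107 + I\right) \left(-30 + p\right)$
$o{\left(H,j \right)} = 3 - j$
$b{\left(f,u \right)} = f$ ($b{\left(f,u \right)} = \left(3 - 3\right) + f = 0 + f = f$)
$\frac{-22449 - 25 b{\left(23,17 \right)}}{890 + r{\left(106,-112 \right)}} = \frac{-22449 - 575}{890 - 16644} = \frac{-22449 - 575}{890 + \left(3210 - 11342 + 3360 - 11872\right)} = - \frac{23024}{890 - 16644} = - \frac{23024}{-15754} = \left(-23024\right) \left(- \frac{1}{15754}\right) = \frac{11512}{7877}$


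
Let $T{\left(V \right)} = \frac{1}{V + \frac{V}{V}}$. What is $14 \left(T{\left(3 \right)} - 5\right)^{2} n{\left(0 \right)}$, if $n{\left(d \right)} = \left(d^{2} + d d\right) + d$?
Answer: $0$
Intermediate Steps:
$n{\left(d \right)} = d + 2 d^{2}$ ($n{\left(d \right)} = \left(d^{2} + d^{2}\right) + d = 2 d^{2} + d = d + 2 d^{2}$)
$T{\left(V \right)} = \frac{1}{1 + V}$ ($T{\left(V \right)} = \frac{1}{V + 1} = \frac{1}{1 + V}$)
$14 \left(T{\left(3 \right)} - 5\right)^{2} n{\left(0 \right)} = 14 \left(\frac{1}{1 + 3} - 5\right)^{2} \cdot 0 \left(1 + 2 \cdot 0\right) = 14 \left(\frac{1}{4} - 5\right)^{2} \cdot 0 \left(1 + 0\right) = 14 \left(\frac{1}{4} - 5\right)^{2} \cdot 0 \cdot 1 = 14 \left(- \frac{19}{4}\right)^{2} \cdot 0 = 14 \cdot \frac{361}{16} \cdot 0 = \frac{2527}{8} \cdot 0 = 0$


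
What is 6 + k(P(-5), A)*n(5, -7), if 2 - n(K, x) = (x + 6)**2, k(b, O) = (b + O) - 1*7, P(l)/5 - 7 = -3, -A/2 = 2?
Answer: 15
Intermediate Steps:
A = -4 (A = -2*2 = -4)
P(l) = 20 (P(l) = 35 + 5*(-3) = 35 - 15 = 20)
k(b, O) = -7 + O + b (k(b, O) = (O + b) - 7 = -7 + O + b)
n(K, x) = 2 - (6 + x)**2 (n(K, x) = 2 - (x + 6)**2 = 2 - (6 + x)**2)
6 + k(P(-5), A)*n(5, -7) = 6 + (-7 - 4 + 20)*(2 - (6 - 7)**2) = 6 + 9*(2 - 1*(-1)**2) = 6 + 9*(2 - 1*1) = 6 + 9*(2 - 1) = 6 + 9*1 = 6 + 9 = 15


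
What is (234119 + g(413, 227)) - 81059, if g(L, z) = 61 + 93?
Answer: 153214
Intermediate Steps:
g(L, z) = 154
(234119 + g(413, 227)) - 81059 = (234119 + 154) - 81059 = 234273 - 81059 = 153214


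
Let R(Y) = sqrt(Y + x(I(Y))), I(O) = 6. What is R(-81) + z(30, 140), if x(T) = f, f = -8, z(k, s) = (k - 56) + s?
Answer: 114 + I*sqrt(89) ≈ 114.0 + 9.434*I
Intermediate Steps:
z(k, s) = -56 + k + s (z(k, s) = (-56 + k) + s = -56 + k + s)
x(T) = -8
R(Y) = sqrt(-8 + Y) (R(Y) = sqrt(Y - 8) = sqrt(-8 + Y))
R(-81) + z(30, 140) = sqrt(-8 - 81) + (-56 + 30 + 140) = sqrt(-89) + 114 = I*sqrt(89) + 114 = 114 + I*sqrt(89)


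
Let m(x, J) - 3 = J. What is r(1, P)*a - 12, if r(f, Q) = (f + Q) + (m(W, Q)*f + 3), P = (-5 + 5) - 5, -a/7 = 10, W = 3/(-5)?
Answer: 198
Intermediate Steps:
W = -3/5 (W = 3*(-1/5) = -3/5 ≈ -0.60000)
m(x, J) = 3 + J
a = -70 (a = -7*10 = -70)
P = -5 (P = 0 - 5 = -5)
r(f, Q) = 3 + Q + f + f*(3 + Q) (r(f, Q) = (f + Q) + ((3 + Q)*f + 3) = (Q + f) + (f*(3 + Q) + 3) = (Q + f) + (3 + f*(3 + Q)) = 3 + Q + f + f*(3 + Q))
r(1, P)*a - 12 = (3 - 5 + 1 + 1*(3 - 5))*(-70) - 12 = (3 - 5 + 1 + 1*(-2))*(-70) - 12 = (3 - 5 + 1 - 2)*(-70) - 12 = -3*(-70) - 12 = 210 - 12 = 198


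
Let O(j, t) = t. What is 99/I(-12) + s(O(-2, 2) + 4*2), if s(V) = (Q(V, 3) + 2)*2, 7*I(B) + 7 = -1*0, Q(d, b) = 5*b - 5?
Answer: -75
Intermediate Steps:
Q(d, b) = -5 + 5*b
I(B) = -1 (I(B) = -1 + (-1*0)/7 = -1 + (⅐)*0 = -1 + 0 = -1)
s(V) = 24 (s(V) = ((-5 + 5*3) + 2)*2 = ((-5 + 15) + 2)*2 = (10 + 2)*2 = 12*2 = 24)
99/I(-12) + s(O(-2, 2) + 4*2) = 99/(-1) + 24 = 99*(-1) + 24 = -99 + 24 = -75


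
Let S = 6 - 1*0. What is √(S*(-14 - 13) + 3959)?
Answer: √3797 ≈ 61.620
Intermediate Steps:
S = 6 (S = 6 + 0 = 6)
√(S*(-14 - 13) + 3959) = √(6*(-14 - 13) + 3959) = √(6*(-27) + 3959) = √(-162 + 3959) = √3797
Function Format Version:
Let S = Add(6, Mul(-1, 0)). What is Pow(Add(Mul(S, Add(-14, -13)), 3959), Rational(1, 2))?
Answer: Pow(3797, Rational(1, 2)) ≈ 61.620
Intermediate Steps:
S = 6 (S = Add(6, 0) = 6)
Pow(Add(Mul(S, Add(-14, -13)), 3959), Rational(1, 2)) = Pow(Add(Mul(6, Add(-14, -13)), 3959), Rational(1, 2)) = Pow(Add(Mul(6, -27), 3959), Rational(1, 2)) = Pow(Add(-162, 3959), Rational(1, 2)) = Pow(3797, Rational(1, 2))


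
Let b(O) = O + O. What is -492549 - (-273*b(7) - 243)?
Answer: -488484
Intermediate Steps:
b(O) = 2*O
-492549 - (-273*b(7) - 243) = -492549 - (-546*7 - 243) = -492549 - (-273*14 - 243) = -492549 - (-3822 - 243) = -492549 - 1*(-4065) = -492549 + 4065 = -488484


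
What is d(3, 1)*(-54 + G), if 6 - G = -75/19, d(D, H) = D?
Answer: -2511/19 ≈ -132.16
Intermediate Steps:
G = 189/19 (G = 6 - (-75)/19 = 6 - 1*(-75/19) = 6 + 75/19 = 189/19 ≈ 9.9474)
d(3, 1)*(-54 + G) = 3*(-54 + 189/19) = 3*(-837/19) = -2511/19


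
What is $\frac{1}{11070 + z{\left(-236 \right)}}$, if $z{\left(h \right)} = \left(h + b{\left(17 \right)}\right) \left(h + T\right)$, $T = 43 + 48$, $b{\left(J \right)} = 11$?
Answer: $\frac{1}{43695} \approx 2.2886 \cdot 10^{-5}$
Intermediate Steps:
$T = 91$
$z{\left(h \right)} = \left(11 + h\right) \left(91 + h\right)$ ($z{\left(h \right)} = \left(h + 11\right) \left(h + 91\right) = \left(11 + h\right) \left(91 + h\right)$)
$\frac{1}{11070 + z{\left(-236 \right)}} = \frac{1}{11070 + \left(1001 + \left(-236\right)^{2} + 102 \left(-236\right)\right)} = \frac{1}{11070 + \left(1001 + 55696 - 24072\right)} = \frac{1}{11070 + 32625} = \frac{1}{43695}$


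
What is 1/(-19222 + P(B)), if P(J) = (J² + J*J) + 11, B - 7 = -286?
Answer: 1/136471 ≈ 7.3276e-6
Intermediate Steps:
B = -279 (B = 7 - 286 = -279)
P(J) = 11 + 2*J² (P(J) = (J² + J²) + 11 = 2*J² + 11 = 11 + 2*J²)
1/(-19222 + P(B)) = 1/(-19222 + (11 + 2*(-279)²)) = 1/(-19222 + (11 + 2*77841)) = 1/(-19222 + (11 + 155682)) = 1/(-19222 + 155693) = 1/136471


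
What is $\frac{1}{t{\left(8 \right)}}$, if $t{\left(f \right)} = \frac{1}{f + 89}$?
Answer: $97$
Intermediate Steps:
$t{\left(f \right)} = \frac{1}{89 + f}$
$\frac{1}{t{\left(8 \right)}} = \frac{1}{\frac{1}{89 + 8}} = \frac{1}{\frac{1}{97}} = 97$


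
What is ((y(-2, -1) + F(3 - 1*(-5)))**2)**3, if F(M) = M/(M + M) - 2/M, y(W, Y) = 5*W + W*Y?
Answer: 887503681/4096 ≈ 2.1668e+5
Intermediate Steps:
F(M) = 1/2 - 2/M (F(M) = M/((2*M)) - 2/M = M*(1/(2*M)) - 2/M = 1/2 - 2/M)
((y(-2, -1) + F(3 - 1*(-5)))**2)**3 = ((-2*(5 - 1) + (-4 + (3 - 1*(-5)))/(2*(3 - 1*(-5))))**2)**3 = ((-2*4 + (-4 + (3 + 5))/(2*(3 + 5)))**2)**3 = ((-8 + (1/2)*(-4 + 8)/8)**2)**3 = ((-8 + (1/2)*(1/8)*4)**2)**3 = ((-8 + 1/4)**2)**3 = ((-31/4)**2)**3 = (961/16)**3 = 887503681/4096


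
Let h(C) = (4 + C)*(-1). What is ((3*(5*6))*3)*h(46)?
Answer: -13500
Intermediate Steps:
h(C) = -4 - C
((3*(5*6))*3)*h(46) = ((3*(5*6))*3)*(-4 - 1*46) = ((3*30)*3)*(-4 - 46) = (90*3)*(-50) = 270*(-50) = -13500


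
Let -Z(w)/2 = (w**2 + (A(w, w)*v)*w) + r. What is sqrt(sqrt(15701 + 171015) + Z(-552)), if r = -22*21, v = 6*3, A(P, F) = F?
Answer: sqrt(-11577828 + 2*sqrt(46679)) ≈ 3402.6*I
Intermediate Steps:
v = 18
r = -462
Z(w) = 924 - 38*w**2 (Z(w) = -2*((w**2 + (w*18)*w) - 462) = -2*((w**2 + (18*w)*w) - 462) = -2*((w**2 + 18*w**2) - 462) = -2*(19*w**2 - 462) = -2*(-462 + 19*w**2) = 924 - 38*w**2)
sqrt(sqrt(15701 + 171015) + Z(-552)) = sqrt(sqrt(15701 + 171015) + (924 - 38*(-552)**2)) = sqrt(sqrt(186716) + (924 - 38*304704)) = sqrt(2*sqrt(46679) + (924 - 11578752)) = sqrt(2*sqrt(46679) - 11577828) = sqrt(-11577828 + 2*sqrt(46679))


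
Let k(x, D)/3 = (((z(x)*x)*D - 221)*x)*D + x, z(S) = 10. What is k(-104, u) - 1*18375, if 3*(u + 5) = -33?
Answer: 81944961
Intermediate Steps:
u = -16 (u = -5 + (1/3)*(-33) = -5 - 11 = -16)
k(x, D) = 3*x + 3*D*x*(-221 + 10*D*x) (k(x, D) = 3*((((10*x)*D - 221)*x)*D + x) = 3*(((10*D*x - 221)*x)*D + x) = 3*(((-221 + 10*D*x)*x)*D + x) = 3*((x*(-221 + 10*D*x))*D + x) = 3*(D*x*(-221 + 10*D*x) + x) = 3*(x + D*x*(-221 + 10*D*x)) = 3*x + 3*D*x*(-221 + 10*D*x))
k(-104, u) - 1*18375 = 3*(-104)*(1 - 221*(-16) + 10*(-104)*(-16)**2) - 1*18375 = 3*(-104)*(1 + 3536 + 10*(-104)*256) - 18375 = 3*(-104)*(1 + 3536 - 266240) - 18375 = 3*(-104)*(-262703) - 18375 = 81963336 - 18375 = 81944961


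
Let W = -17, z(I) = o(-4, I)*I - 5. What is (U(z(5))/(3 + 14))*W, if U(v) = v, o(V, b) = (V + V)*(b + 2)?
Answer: 285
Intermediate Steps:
o(V, b) = 2*V*(2 + b) (o(V, b) = (2*V)*(2 + b) = 2*V*(2 + b))
z(I) = -5 + I*(-16 - 8*I) (z(I) = (2*(-4)*(2 + I))*I - 5 = (-16 - 8*I)*I - 5 = I*(-16 - 8*I) - 5 = -5 + I*(-16 - 8*I))
(U(z(5))/(3 + 14))*W = ((-5 - 8*5*(2 + 5))/(3 + 14))*(-17) = ((-5 - 8*5*7)/17)*(-17) = ((-5 - 280)/17)*(-17) = ((1/17)*(-285))*(-17) = -285/17*(-17) = 285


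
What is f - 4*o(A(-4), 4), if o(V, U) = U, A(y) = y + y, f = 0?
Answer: -16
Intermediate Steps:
A(y) = 2*y
f - 4*o(A(-4), 4) = 0 - 4*4 = 0 - 16 = -16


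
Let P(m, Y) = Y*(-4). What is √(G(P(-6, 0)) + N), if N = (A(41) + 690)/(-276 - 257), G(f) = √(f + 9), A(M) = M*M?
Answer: 2*I*√102869/533 ≈ 1.2035*I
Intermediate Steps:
A(M) = M²
P(m, Y) = -4*Y
G(f) = √(9 + f)
N = -2371/533 (N = (41² + 690)/(-276 - 257) = (1681 + 690)/(-533) = 2371*(-1/533) = -2371/533 ≈ -4.4484)
√(G(P(-6, 0)) + N) = √(√(9 - 4*0) - 2371/533) = √(√(9 + 0) - 2371/533) = √(√9 - 2371/533) = √(3 - 2371/533) = √(-772/533) = 2*I*√102869/533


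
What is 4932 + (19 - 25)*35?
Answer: 4722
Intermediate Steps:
4932 + (19 - 25)*35 = 4932 - 6*35 = 4932 - 210 = 4722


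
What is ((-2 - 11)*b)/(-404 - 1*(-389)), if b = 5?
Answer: 13/3 ≈ 4.3333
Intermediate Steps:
((-2 - 11)*b)/(-404 - 1*(-389)) = ((-2 - 11)*5)/(-404 - 1*(-389)) = (-13*5)/(-404 + 389) = -65/(-15) = -65*(-1/15) = 13/3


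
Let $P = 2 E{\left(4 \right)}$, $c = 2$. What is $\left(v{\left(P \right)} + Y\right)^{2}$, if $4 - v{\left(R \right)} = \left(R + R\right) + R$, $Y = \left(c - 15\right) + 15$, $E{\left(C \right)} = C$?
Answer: $324$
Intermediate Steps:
$P = 8$ ($P = 2 \cdot 4 = 8$)
$Y = 2$ ($Y = \left(2 - 15\right) + 15 = -13 + 15 = 2$)
$v{\left(R \right)} = 4 - 3 R$ ($v{\left(R \right)} = 4 - \left(\left(R + R\right) + R\right) = 4 - \left(2 R + R\right) = 4 - 3 R$)
$\left(v{\left(P \right)} + Y\right)^{2} = \left(\left(4 - 24\right) + 2\right)^{2} = \left(-20 + 2\right)^{2} = \left(-18\right)^{2} = 324$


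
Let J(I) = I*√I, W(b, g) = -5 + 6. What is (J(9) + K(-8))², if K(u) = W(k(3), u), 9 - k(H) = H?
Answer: 784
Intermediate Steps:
k(H) = 9 - H
W(b, g) = 1
J(I) = I^(3/2)
K(u) = 1
(J(9) + K(-8))² = (9^(3/2) + 1)² = (27 + 1)² = 28² = 784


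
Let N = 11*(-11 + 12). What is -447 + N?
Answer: -436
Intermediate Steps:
N = 11 (N = 11*1 = 11)
-447 + N = -447 + 11 = -436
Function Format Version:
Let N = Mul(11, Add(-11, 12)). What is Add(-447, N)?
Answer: -436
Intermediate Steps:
N = 11 (N = Mul(11, 1) = 11)
Add(-447, N) = Add(-447, 11) = -436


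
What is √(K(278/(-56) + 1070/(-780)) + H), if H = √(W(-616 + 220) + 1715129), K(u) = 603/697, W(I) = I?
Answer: √(420291 + 485809*√1714733)/697 ≈ 36.199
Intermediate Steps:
K(u) = 603/697 (K(u) = 603*(1/697) = 603/697)
H = √1714733 (H = √((-616 + 220) + 1715129) = √(-396 + 1715129) = √1714733 ≈ 1309.5)
√(K(278/(-56) + 1070/(-780)) + H) = √(603/697 + √1714733)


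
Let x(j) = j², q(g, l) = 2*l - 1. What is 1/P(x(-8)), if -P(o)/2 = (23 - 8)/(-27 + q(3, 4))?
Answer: ⅔ ≈ 0.66667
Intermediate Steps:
q(g, l) = -1 + 2*l
P(o) = 3/2 (P(o) = -2*(23 - 8)/(-27 + (-1 + 2*4)) = -30/(-27 + (-1 + 8)) = -30/(-27 + 7) = -30/(-20) = -30*(-1)/20 = -2*(-¾) = 3/2)
1/P(x(-8)) = 1/(3/2) = ⅔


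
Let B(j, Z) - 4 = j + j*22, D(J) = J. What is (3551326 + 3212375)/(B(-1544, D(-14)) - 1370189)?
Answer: -6763701/1405697 ≈ -4.8116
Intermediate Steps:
B(j, Z) = 4 + 23*j (B(j, Z) = 4 + (j + j*22) = 4 + (j + 22*j) = 4 + 23*j)
(3551326 + 3212375)/(B(-1544, D(-14)) - 1370189) = (3551326 + 3212375)/((4 + 23*(-1544)) - 1370189) = 6763701/((4 - 35512) - 1370189) = 6763701/(-35508 - 1370189) = 6763701/(-1405697) = 6763701*(-1/1405697) = -6763701/1405697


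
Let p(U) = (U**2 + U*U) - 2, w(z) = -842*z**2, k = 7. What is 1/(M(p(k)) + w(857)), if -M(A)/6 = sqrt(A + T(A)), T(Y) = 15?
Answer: -309203029/191213026285547684 + 3*sqrt(111)/191213026285547684 ≈ -1.6171e-9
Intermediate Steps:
p(U) = -2 + 2*U**2 (p(U) = (U**2 + U**2) - 2 = 2*U**2 - 2 = -2 + 2*U**2)
M(A) = -6*sqrt(15 + A) (M(A) = -6*sqrt(A + 15) = -6*sqrt(15 + A))
1/(M(p(k)) + w(857)) = 1/(-6*sqrt(15 + (-2 + 2*7**2)) - 842*857**2) = 1/(-6*sqrt(15 + (-2 + 2*49)) - 842*734449) = 1/(-6*sqrt(15 + (-2 + 98)) - 618406058) = 1/(-6*sqrt(15 + 96) - 618406058) = 1/(-6*sqrt(111) - 618406058) = 1/(-618406058 - 6*sqrt(111))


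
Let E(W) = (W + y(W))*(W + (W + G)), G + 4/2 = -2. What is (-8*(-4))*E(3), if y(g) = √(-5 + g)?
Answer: 192 + 64*I*√2 ≈ 192.0 + 90.51*I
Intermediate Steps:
G = -4 (G = -2 - 2 = -4)
E(W) = (-4 + 2*W)*(W + √(-5 + W)) (E(W) = (W + √(-5 + W))*(W + (W - 4)) = (W + √(-5 + W))*(W + (-4 + W)) = (W + √(-5 + W))*(-4 + 2*W) = (-4 + 2*W)*(W + √(-5 + W)))
(-8*(-4))*E(3) = (-8*(-4))*(-4*3 - 4*√(-5 + 3) + 2*3² + 2*3*√(-5 + 3)) = 32*(-12 - 4*I*√2 + 2*9 + 2*3*√(-2)) = 32*(-12 - 4*I*√2 + 18 + 2*3*(I*√2)) = 32*(-12 - 4*I*√2 + 18 + 6*I*√2) = 32*(6 + 2*I*√2) = 192 + 64*I*√2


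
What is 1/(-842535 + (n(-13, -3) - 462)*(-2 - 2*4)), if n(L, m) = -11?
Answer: -1/837805 ≈ -1.1936e-6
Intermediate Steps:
1/(-842535 + (n(-13, -3) - 462)*(-2 - 2*4)) = 1/(-842535 + (-11 - 462)*(-2 - 2*4)) = 1/(-842535 - 473*(-2 - 8)) = 1/(-842535 - 473*(-10)) = 1/(-842535 + 4730) = 1/(-837805) = -1/837805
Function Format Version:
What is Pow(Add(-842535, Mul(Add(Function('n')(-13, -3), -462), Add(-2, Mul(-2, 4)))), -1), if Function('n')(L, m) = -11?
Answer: Rational(-1, 837805) ≈ -1.1936e-6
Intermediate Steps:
Pow(Add(-842535, Mul(Add(Function('n')(-13, -3), -462), Add(-2, Mul(-2, 4)))), -1) = Pow(Add(-842535, Mul(Add(-11, -462), Add(-2, Mul(-2, 4)))), -1) = Pow(Add(-842535, Mul(-473, Add(-2, -8))), -1) = Pow(Add(-842535, Mul(-473, -10)), -1) = Pow(Add(-842535, 4730), -1) = Pow(-837805, -1) = Rational(-1, 837805)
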